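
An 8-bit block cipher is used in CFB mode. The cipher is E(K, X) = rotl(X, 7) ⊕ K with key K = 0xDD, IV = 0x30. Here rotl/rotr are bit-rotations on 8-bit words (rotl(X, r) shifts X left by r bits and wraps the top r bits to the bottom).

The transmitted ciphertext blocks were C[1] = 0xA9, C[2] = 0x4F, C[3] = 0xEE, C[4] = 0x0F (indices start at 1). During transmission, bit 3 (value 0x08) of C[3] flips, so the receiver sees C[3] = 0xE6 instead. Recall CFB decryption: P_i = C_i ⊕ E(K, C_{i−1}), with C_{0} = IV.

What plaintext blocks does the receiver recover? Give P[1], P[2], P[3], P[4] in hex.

Only C[3] changed, to 0xE6. In CFB, a change in C_i flips the same bit in P_i and garbles P_{i+1}. Decrypting the received ciphertext:
P[1]: E(K, 0x30) = 0xC5; 0xA9 ⊕ 0xC5 = 0x6C.
P[2]: E(K, 0xA9) = 0x09; 0x4F ⊕ 0x09 = 0x46.
P[3]: E(K, 0x4F) = 0x7A; 0xE6 ⊕ 0x7A = 0x9C.
P[4]: E(K, 0xE6) = 0xAE; 0x0F ⊕ 0xAE = 0xA1.
Blocks that differ from the original plaintext: P[3], P[4].

P[1] = 0x6C, P[2] = 0x46, P[3] = 0x9C, P[4] = 0xA1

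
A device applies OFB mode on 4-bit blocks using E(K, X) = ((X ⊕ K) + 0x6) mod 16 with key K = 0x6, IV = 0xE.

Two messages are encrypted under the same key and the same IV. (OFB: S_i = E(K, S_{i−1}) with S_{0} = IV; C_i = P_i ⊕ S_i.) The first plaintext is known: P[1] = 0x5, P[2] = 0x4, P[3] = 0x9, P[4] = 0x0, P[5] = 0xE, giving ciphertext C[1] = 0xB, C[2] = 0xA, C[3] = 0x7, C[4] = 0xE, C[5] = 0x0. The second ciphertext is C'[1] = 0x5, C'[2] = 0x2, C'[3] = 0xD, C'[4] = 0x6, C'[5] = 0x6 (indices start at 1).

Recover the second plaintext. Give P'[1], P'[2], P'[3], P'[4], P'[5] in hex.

In OFB with a reused IV, both messages share the same keystream S_i, so C_i ⊕ C'_i = P_i ⊕ P'_i and thus P'_i = P_i ⊕ C_i ⊕ C'_i.
P'[1]: 0x5 ⊕ 0xB ⊕ 0x5 = 0xB.
P'[2]: 0x4 ⊕ 0xA ⊕ 0x2 = 0xC.
P'[3]: 0x9 ⊕ 0x7 ⊕ 0xD = 0x3.
P'[4]: 0x0 ⊕ 0xE ⊕ 0x6 = 0x8.
P'[5]: 0xE ⊕ 0x0 ⊕ 0x6 = 0x8.

P'[1] = 0xB, P'[2] = 0xC, P'[3] = 0x3, P'[4] = 0x8, P'[5] = 0x8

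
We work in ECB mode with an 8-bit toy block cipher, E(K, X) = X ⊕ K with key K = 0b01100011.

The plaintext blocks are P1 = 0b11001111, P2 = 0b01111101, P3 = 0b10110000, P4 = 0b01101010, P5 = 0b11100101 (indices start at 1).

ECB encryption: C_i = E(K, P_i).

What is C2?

C2: E(K, 0b01111101) = 0b00011110.

C2 = 0b00011110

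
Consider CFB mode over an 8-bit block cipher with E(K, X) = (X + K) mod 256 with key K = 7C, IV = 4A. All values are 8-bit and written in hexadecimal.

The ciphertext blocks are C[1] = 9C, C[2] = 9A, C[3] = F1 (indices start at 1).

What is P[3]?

CFB decryption: P_i = C_i ⊕ E(K, C_{i−1}), with C_{0} = IV.
P[3]: E(K, 9A) = 16; F1 ⊕ 16 = E7.

P[3] = E7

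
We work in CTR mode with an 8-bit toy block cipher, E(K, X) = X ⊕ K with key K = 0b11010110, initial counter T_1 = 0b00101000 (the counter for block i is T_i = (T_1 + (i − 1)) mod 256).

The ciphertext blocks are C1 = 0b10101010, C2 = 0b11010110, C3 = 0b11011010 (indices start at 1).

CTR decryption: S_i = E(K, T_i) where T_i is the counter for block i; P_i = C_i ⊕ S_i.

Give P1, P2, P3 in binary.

P1 = 0b01010100, P2 = 0b00101001, P3 = 0b00100110

P1: T = 0b00101000, S = E(K, T) = 0b11111110; 0b10101010 ⊕ 0b11111110 = 0b01010100.
P2: T = 0b00101001, S = E(K, T) = 0b11111111; 0b11010110 ⊕ 0b11111111 = 0b00101001.
P3: T = 0b00101010, S = E(K, T) = 0b11111100; 0b11011010 ⊕ 0b11111100 = 0b00100110.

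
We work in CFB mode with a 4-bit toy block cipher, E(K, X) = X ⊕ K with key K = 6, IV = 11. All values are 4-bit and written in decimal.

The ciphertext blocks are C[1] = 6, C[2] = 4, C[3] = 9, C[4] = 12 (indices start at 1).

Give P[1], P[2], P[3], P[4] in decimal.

CFB decryption: P_i = C_i ⊕ E(K, C_{i−1}), with C_{0} = IV.
P[1]: E(K, 11) = 13; 6 ⊕ 13 = 11.
P[2]: E(K, 6) = 0; 4 ⊕ 0 = 4.
P[3]: E(K, 4) = 2; 9 ⊕ 2 = 11.
P[4]: E(K, 9) = 15; 12 ⊕ 15 = 3.

P[1] = 11, P[2] = 4, P[3] = 11, P[4] = 3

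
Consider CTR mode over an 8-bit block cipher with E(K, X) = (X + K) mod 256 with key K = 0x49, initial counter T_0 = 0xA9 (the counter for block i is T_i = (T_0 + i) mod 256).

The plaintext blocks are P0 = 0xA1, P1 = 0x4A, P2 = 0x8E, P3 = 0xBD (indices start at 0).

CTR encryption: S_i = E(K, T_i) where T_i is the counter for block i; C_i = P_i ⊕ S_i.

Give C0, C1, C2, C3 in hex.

C0: T = 0xA9, S = E(K, T) = 0xF2; 0xA1 ⊕ 0xF2 = 0x53.
C1: T = 0xAA, S = E(K, T) = 0xF3; 0x4A ⊕ 0xF3 = 0xB9.
C2: T = 0xAB, S = E(K, T) = 0xF4; 0x8E ⊕ 0xF4 = 0x7A.
C3: T = 0xAC, S = E(K, T) = 0xF5; 0xBD ⊕ 0xF5 = 0x48.

C0 = 0x53, C1 = 0xB9, C2 = 0x7A, C3 = 0x48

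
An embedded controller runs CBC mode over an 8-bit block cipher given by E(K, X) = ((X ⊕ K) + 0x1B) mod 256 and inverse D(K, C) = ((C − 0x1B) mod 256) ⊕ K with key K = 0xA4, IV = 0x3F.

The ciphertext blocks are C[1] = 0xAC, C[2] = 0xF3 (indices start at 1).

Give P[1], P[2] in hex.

CBC decryption: P_i = D(K, C_i) ⊕ C_{i−1}, with C_{0} = IV.
P[1]: D(K, 0xAC) = 0x35; 0x35 ⊕ 0x3F = 0x0A.
P[2]: D(K, 0xF3) = 0x7C; 0x7C ⊕ 0xAC = 0xD0.

P[1] = 0x0A, P[2] = 0xD0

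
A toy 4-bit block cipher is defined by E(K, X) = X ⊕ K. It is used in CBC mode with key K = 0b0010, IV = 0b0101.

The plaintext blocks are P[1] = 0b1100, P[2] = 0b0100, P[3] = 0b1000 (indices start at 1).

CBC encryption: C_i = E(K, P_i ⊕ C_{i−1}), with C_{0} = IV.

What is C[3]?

C[3] = 0b0111

C[1]: P[1] ⊕ 0b0101 = 0b1001; E(K, 0b1001) = 0b1011.
C[2]: P[2] ⊕ 0b1011 = 0b1111; E(K, 0b1111) = 0b1101.
C[3]: P[3] ⊕ 0b1101 = 0b0101; E(K, 0b0101) = 0b0111.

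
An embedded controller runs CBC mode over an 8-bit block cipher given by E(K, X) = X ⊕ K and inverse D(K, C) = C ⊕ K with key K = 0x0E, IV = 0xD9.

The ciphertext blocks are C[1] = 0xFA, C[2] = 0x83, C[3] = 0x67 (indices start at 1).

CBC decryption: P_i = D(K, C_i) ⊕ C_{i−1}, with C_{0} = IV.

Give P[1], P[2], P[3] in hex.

P[1]: D(K, 0xFA) = 0xF4; 0xF4 ⊕ 0xD9 = 0x2D.
P[2]: D(K, 0x83) = 0x8D; 0x8D ⊕ 0xFA = 0x77.
P[3]: D(K, 0x67) = 0x69; 0x69 ⊕ 0x83 = 0xEA.

P[1] = 0x2D, P[2] = 0x77, P[3] = 0xEA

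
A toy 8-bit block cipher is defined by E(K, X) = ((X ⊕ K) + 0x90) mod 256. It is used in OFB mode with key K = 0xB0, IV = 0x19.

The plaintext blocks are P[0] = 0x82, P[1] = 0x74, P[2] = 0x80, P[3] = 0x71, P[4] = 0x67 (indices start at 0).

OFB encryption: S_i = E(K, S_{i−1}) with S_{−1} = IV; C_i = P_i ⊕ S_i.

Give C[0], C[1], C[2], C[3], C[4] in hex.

C[0] = 0xBB, C[1] = 0x6D, C[2] = 0xB9, C[3] = 0x68, C[4] = 0x5E

C[0]: S = E(K, 0x19) = 0x39; 0x82 ⊕ 0x39 = 0xBB.
C[1]: S = E(K, 0x39) = 0x19; 0x74 ⊕ 0x19 = 0x6D.
C[2]: S = E(K, 0x19) = 0x39; 0x80 ⊕ 0x39 = 0xB9.
C[3]: S = E(K, 0x39) = 0x19; 0x71 ⊕ 0x19 = 0x68.
C[4]: S = E(K, 0x19) = 0x39; 0x67 ⊕ 0x39 = 0x5E.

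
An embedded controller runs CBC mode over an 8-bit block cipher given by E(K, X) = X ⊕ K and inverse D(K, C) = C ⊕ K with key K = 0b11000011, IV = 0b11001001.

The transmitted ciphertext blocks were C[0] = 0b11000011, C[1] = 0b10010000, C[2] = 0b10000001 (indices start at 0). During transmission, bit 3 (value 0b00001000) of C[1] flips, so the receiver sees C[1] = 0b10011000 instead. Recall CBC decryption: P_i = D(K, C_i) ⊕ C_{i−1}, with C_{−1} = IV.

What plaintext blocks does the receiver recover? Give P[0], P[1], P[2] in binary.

Only C[1] changed, to 0b10011000. In CBC, a change in C_i garbles P_i and flips the same bit in P_{i+1}. Decrypting the received ciphertext:
P[0]: D(K, 0b11000011) = 0b00000000; 0b00000000 ⊕ 0b11001001 = 0b11001001.
P[1]: D(K, 0b10011000) = 0b01011011; 0b01011011 ⊕ 0b11000011 = 0b10011000.
P[2]: D(K, 0b10000001) = 0b01000010; 0b01000010 ⊕ 0b10011000 = 0b11011010.
Blocks that differ from the original plaintext: P[1], P[2].

P[0] = 0b11001001, P[1] = 0b10011000, P[2] = 0b11011010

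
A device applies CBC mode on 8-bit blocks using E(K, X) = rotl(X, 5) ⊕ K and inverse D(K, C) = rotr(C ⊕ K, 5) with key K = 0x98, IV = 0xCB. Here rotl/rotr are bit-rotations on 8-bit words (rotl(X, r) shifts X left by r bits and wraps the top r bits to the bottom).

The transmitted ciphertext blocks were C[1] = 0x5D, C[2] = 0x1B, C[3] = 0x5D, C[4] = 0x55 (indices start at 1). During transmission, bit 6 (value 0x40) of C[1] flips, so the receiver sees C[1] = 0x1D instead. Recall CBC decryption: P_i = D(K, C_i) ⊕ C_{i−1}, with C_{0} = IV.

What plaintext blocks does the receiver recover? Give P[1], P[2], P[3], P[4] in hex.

Only C[1] changed, to 0x1D. In CBC, a change in C_i garbles P_i and flips the same bit in P_{i+1}. Decrypting the received ciphertext:
P[1]: D(K, 0x1D) = 0x2C; 0x2C ⊕ 0xCB = 0xE7.
P[2]: D(K, 0x1B) = 0x1C; 0x1C ⊕ 0x1D = 0x01.
P[3]: D(K, 0x5D) = 0x2E; 0x2E ⊕ 0x1B = 0x35.
P[4]: D(K, 0x55) = 0x6E; 0x6E ⊕ 0x5D = 0x33.
Blocks that differ from the original plaintext: P[1], P[2].

P[1] = 0xE7, P[2] = 0x01, P[3] = 0x35, P[4] = 0x33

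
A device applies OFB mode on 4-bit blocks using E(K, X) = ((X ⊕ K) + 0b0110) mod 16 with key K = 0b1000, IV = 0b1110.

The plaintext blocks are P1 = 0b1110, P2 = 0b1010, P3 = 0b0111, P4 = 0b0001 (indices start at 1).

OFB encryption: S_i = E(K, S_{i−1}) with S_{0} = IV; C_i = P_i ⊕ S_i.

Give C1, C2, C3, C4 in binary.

C1: S = E(K, 0b1110) = 0b1100; 0b1110 ⊕ 0b1100 = 0b0010.
C2: S = E(K, 0b1100) = 0b1010; 0b1010 ⊕ 0b1010 = 0b0000.
C3: S = E(K, 0b1010) = 0b1000; 0b0111 ⊕ 0b1000 = 0b1111.
C4: S = E(K, 0b1000) = 0b0110; 0b0001 ⊕ 0b0110 = 0b0111.

C1 = 0b0010, C2 = 0b0000, C3 = 0b1111, C4 = 0b0111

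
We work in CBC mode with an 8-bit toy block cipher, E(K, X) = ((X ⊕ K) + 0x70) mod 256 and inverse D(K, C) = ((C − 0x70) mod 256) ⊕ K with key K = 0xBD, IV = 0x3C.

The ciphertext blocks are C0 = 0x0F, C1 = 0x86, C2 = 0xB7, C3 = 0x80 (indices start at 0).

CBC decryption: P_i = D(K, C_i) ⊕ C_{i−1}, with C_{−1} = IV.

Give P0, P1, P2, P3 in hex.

P0 = 0x1E, P1 = 0xA4, P2 = 0x7C, P3 = 0x1A

P0: D(K, 0x0F) = 0x22; 0x22 ⊕ 0x3C = 0x1E.
P1: D(K, 0x86) = 0xAB; 0xAB ⊕ 0x0F = 0xA4.
P2: D(K, 0xB7) = 0xFA; 0xFA ⊕ 0x86 = 0x7C.
P3: D(K, 0x80) = 0xAD; 0xAD ⊕ 0xB7 = 0x1A.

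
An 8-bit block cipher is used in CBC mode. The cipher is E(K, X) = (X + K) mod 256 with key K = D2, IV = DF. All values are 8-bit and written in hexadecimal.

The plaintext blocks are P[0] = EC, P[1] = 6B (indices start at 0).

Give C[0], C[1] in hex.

CBC encryption: C_i = E(K, P_i ⊕ C_{i−1}), with C_{−1} = IV.
C[0]: P[0] ⊕ DF = 33; E(K, 33) = 05.
C[1]: P[1] ⊕ 05 = 6E; E(K, 6E) = 40.

C[0] = 05, C[1] = 40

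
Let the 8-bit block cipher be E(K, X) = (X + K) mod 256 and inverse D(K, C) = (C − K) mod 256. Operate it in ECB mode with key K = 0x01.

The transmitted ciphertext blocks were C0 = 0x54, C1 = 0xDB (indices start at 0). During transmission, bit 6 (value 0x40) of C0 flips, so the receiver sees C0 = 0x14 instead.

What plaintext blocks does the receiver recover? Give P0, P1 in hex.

P0 = 0x13, P1 = 0xDA

ECB decryption: P_i = D(K, C_i).
Only C0 changed, to 0x14. In ECB, a change in C_i affects only P_i. Decrypting the received ciphertext:
P0: D(K, 0x14) = 0x13.
P1: D(K, 0xDB) = 0xDA.
Blocks that differ from the original plaintext: P0.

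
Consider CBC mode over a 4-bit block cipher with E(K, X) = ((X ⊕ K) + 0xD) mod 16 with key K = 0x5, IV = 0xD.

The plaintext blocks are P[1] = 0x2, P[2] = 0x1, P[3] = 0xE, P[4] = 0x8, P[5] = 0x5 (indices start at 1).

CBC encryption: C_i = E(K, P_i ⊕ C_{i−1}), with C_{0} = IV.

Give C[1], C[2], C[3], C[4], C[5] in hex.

C[1] = 0x7, C[2] = 0x0, C[3] = 0x8, C[4] = 0x2, C[5] = 0xF

C[1]: P[1] ⊕ 0xD = 0xF; E(K, 0xF) = 0x7.
C[2]: P[2] ⊕ 0x7 = 0x6; E(K, 0x6) = 0x0.
C[3]: P[3] ⊕ 0x0 = 0xE; E(K, 0xE) = 0x8.
C[4]: P[4] ⊕ 0x8 = 0x0; E(K, 0x0) = 0x2.
C[5]: P[5] ⊕ 0x2 = 0x7; E(K, 0x7) = 0xF.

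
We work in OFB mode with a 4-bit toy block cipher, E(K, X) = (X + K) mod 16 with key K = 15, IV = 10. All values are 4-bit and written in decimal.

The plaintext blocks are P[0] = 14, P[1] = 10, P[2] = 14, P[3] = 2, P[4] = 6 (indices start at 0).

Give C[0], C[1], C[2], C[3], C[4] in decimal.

C[0] = 7, C[1] = 2, C[2] = 9, C[3] = 4, C[4] = 3

OFB encryption: S_i = E(K, S_{i−1}) with S_{−1} = IV; C_i = P_i ⊕ S_i.
C[0]: S = E(K, 10) = 9; 14 ⊕ 9 = 7.
C[1]: S = E(K, 9) = 8; 10 ⊕ 8 = 2.
C[2]: S = E(K, 8) = 7; 14 ⊕ 7 = 9.
C[3]: S = E(K, 7) = 6; 2 ⊕ 6 = 4.
C[4]: S = E(K, 6) = 5; 6 ⊕ 5 = 3.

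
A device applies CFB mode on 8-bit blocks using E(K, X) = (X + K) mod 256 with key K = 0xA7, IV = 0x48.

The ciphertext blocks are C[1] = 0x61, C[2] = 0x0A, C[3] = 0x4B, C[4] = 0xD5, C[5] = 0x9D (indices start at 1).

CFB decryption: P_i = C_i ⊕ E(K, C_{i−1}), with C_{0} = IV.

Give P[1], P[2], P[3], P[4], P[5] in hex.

P[1]: E(K, 0x48) = 0xEF; 0x61 ⊕ 0xEF = 0x8E.
P[2]: E(K, 0x61) = 0x08; 0x0A ⊕ 0x08 = 0x02.
P[3]: E(K, 0x0A) = 0xB1; 0x4B ⊕ 0xB1 = 0xFA.
P[4]: E(K, 0x4B) = 0xF2; 0xD5 ⊕ 0xF2 = 0x27.
P[5]: E(K, 0xD5) = 0x7C; 0x9D ⊕ 0x7C = 0xE1.

P[1] = 0x8E, P[2] = 0x02, P[3] = 0xFA, P[4] = 0x27, P[5] = 0xE1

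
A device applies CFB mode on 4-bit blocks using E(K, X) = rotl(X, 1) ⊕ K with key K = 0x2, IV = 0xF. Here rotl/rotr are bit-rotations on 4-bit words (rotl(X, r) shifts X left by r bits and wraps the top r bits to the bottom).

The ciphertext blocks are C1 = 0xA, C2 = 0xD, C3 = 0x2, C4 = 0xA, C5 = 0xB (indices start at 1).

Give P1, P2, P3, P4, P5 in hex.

CFB decryption: P_i = C_i ⊕ E(K, C_{i−1}), with C_{0} = IV.
P1: E(K, 0xF) = 0xD; 0xA ⊕ 0xD = 0x7.
P2: E(K, 0xA) = 0x7; 0xD ⊕ 0x7 = 0xA.
P3: E(K, 0xD) = 0x9; 0x2 ⊕ 0x9 = 0xB.
P4: E(K, 0x2) = 0x6; 0xA ⊕ 0x6 = 0xC.
P5: E(K, 0xA) = 0x7; 0xB ⊕ 0x7 = 0xC.

P1 = 0x7, P2 = 0xA, P3 = 0xB, P4 = 0xC, P5 = 0xC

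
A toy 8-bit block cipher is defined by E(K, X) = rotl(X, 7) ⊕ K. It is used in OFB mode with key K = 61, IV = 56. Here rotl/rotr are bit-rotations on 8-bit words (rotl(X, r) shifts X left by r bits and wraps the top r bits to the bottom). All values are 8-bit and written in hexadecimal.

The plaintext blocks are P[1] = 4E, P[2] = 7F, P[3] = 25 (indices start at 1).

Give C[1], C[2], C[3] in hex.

C[1] = 04, C[2] = 3B, C[3] = 66

OFB encryption: S_i = E(K, S_{i−1}) with S_{0} = IV; C_i = P_i ⊕ S_i.
C[1]: S = E(K, 56) = 4A; 4E ⊕ 4A = 04.
C[2]: S = E(K, 4A) = 44; 7F ⊕ 44 = 3B.
C[3]: S = E(K, 44) = 43; 25 ⊕ 43 = 66.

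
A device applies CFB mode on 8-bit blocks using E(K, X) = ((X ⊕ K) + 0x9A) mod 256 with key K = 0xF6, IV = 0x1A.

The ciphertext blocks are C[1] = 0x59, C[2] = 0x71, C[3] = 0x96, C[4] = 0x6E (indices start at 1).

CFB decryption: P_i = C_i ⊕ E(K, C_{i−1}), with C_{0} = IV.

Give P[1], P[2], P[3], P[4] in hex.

P[1] = 0xDF, P[2] = 0x38, P[3] = 0xB7, P[4] = 0x94

P[1]: E(K, 0x1A) = 0x86; 0x59 ⊕ 0x86 = 0xDF.
P[2]: E(K, 0x59) = 0x49; 0x71 ⊕ 0x49 = 0x38.
P[3]: E(K, 0x71) = 0x21; 0x96 ⊕ 0x21 = 0xB7.
P[4]: E(K, 0x96) = 0xFA; 0x6E ⊕ 0xFA = 0x94.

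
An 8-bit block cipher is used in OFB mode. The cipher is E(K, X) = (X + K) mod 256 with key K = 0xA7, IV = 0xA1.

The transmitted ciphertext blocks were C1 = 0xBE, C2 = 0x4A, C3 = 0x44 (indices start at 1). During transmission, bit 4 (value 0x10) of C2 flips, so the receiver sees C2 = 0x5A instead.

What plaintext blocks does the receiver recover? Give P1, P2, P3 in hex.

OFB decryption: S_i = E(K, S_{i−1}) with S_{0} = IV; P_i = C_i ⊕ S_i.
Only C2 changed, to 0x5A. In OFB, a change in C_i flips the same bit in P_i only; the keystream is unaffected. Decrypting the received ciphertext:
P1: S = E(K, 0xA1) = 0x48; 0xBE ⊕ 0x48 = 0xF6.
P2: S = E(K, 0x48) = 0xEF; 0x5A ⊕ 0xEF = 0xB5.
P3: S = E(K, 0xEF) = 0x96; 0x44 ⊕ 0x96 = 0xD2.
Blocks that differ from the original plaintext: P2.

P1 = 0xF6, P2 = 0xB5, P3 = 0xD2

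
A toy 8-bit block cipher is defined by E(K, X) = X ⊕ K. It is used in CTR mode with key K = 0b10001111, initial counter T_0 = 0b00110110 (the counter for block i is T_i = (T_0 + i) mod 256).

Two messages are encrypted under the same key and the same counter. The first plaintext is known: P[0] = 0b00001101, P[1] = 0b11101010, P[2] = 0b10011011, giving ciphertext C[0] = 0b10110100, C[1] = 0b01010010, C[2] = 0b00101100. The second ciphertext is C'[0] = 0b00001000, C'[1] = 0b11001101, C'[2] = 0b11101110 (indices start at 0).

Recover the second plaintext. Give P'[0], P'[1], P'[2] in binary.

P'[0] = 0b10110001, P'[1] = 0b01110101, P'[2] = 0b01011001

In CTR with a reused counter, both messages share the same keystream S_i, so C_i ⊕ C'_i = P_i ⊕ P'_i and thus P'_i = P_i ⊕ C_i ⊕ C'_i.
P'[0]: 0b00001101 ⊕ 0b10110100 ⊕ 0b00001000 = 0b10110001.
P'[1]: 0b11101010 ⊕ 0b01010010 ⊕ 0b11001101 = 0b01110101.
P'[2]: 0b10011011 ⊕ 0b00101100 ⊕ 0b11101110 = 0b01011001.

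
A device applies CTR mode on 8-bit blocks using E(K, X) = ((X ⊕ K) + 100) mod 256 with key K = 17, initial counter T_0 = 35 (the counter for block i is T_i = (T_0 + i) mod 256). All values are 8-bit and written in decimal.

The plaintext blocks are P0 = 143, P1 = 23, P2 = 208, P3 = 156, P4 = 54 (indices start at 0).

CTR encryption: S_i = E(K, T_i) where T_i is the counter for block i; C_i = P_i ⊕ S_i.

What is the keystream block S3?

155

C0: T = 35, S = E(K, T) = 150; 143 ⊕ 150 = 25.
C1: T = 36, S = E(K, T) = 153; 23 ⊕ 153 = 142.
C2: T = 37, S = E(K, T) = 152; 208 ⊕ 152 = 72.
C3: T = 38, S = E(K, T) = 155; 156 ⊕ 155 = 7.
So S3 = 155.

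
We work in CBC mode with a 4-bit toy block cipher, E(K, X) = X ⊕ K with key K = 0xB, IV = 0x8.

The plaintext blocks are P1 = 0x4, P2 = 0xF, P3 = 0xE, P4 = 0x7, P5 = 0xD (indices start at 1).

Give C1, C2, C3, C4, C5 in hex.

C1 = 0x7, C2 = 0x3, C3 = 0x6, C4 = 0xA, C5 = 0xC

CBC encryption: C_i = E(K, P_i ⊕ C_{i−1}), with C_{0} = IV.
C1: P1 ⊕ 0x8 = 0xC; E(K, 0xC) = 0x7.
C2: P2 ⊕ 0x7 = 0x8; E(K, 0x8) = 0x3.
C3: P3 ⊕ 0x3 = 0xD; E(K, 0xD) = 0x6.
C4: P4 ⊕ 0x6 = 0x1; E(K, 0x1) = 0xA.
C5: P5 ⊕ 0xA = 0x7; E(K, 0x7) = 0xC.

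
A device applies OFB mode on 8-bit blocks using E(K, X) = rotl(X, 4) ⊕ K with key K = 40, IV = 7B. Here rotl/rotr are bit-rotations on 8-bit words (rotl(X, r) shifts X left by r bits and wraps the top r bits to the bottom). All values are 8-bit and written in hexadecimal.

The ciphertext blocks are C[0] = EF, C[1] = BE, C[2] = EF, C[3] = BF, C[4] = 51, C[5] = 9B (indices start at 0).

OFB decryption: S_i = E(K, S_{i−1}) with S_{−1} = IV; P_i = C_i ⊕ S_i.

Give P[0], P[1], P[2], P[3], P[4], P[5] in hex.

P[0] = 18, P[1] = 81, P[2] = 5C, P[3] = C4, P[4] = A6, P[5] = A4

P[0]: S = E(K, 7B) = F7; EF ⊕ F7 = 18.
P[1]: S = E(K, F7) = 3F; BE ⊕ 3F = 81.
P[2]: S = E(K, 3F) = B3; EF ⊕ B3 = 5C.
P[3]: S = E(K, B3) = 7B; BF ⊕ 7B = C4.
P[4]: S = E(K, 7B) = F7; 51 ⊕ F7 = A6.
P[5]: S = E(K, F7) = 3F; 9B ⊕ 3F = A4.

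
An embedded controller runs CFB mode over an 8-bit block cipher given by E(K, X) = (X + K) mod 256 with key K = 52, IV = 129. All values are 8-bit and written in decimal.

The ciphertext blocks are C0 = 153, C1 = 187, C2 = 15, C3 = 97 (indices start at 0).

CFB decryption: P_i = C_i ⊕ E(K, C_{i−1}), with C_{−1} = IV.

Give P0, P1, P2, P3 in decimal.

P0 = 44, P1 = 118, P2 = 224, P3 = 34

P0: E(K, 129) = 181; 153 ⊕ 181 = 44.
P1: E(K, 153) = 205; 187 ⊕ 205 = 118.
P2: E(K, 187) = 239; 15 ⊕ 239 = 224.
P3: E(K, 15) = 67; 97 ⊕ 67 = 34.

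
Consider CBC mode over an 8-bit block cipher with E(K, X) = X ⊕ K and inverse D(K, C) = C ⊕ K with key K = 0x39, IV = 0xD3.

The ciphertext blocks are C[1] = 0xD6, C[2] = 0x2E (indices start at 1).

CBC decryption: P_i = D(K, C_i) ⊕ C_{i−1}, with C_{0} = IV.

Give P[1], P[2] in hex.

P[1]: D(K, 0xD6) = 0xEF; 0xEF ⊕ 0xD3 = 0x3C.
P[2]: D(K, 0x2E) = 0x17; 0x17 ⊕ 0xD6 = 0xC1.

P[1] = 0x3C, P[2] = 0xC1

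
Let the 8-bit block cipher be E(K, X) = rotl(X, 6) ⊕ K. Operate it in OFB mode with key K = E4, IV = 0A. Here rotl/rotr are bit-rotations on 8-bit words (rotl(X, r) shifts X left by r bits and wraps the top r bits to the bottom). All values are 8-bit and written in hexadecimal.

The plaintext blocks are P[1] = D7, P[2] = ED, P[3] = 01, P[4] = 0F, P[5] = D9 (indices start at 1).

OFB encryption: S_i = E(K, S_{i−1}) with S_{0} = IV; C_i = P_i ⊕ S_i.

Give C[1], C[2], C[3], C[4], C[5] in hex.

C[1]: S = E(K, 0A) = 66; D7 ⊕ 66 = B1.
C[2]: S = E(K, 66) = 7D; ED ⊕ 7D = 90.
C[3]: S = E(K, 7D) = BB; 01 ⊕ BB = BA.
C[4]: S = E(K, BB) = 0A; 0F ⊕ 0A = 05.
C[5]: S = E(K, 0A) = 66; D9 ⊕ 66 = BF.

C[1] = B1, C[2] = 90, C[3] = BA, C[4] = 05, C[5] = BF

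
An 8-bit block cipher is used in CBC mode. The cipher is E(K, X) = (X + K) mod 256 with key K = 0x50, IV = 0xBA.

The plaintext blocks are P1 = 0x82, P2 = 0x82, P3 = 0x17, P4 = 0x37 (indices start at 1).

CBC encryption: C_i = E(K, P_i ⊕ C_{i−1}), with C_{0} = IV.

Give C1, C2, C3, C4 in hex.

C1 = 0x88, C2 = 0x5A, C3 = 0x9D, C4 = 0xFA

C1: P1 ⊕ 0xBA = 0x38; E(K, 0x38) = 0x88.
C2: P2 ⊕ 0x88 = 0x0A; E(K, 0x0A) = 0x5A.
C3: P3 ⊕ 0x5A = 0x4D; E(K, 0x4D) = 0x9D.
C4: P4 ⊕ 0x9D = 0xAA; E(K, 0xAA) = 0xFA.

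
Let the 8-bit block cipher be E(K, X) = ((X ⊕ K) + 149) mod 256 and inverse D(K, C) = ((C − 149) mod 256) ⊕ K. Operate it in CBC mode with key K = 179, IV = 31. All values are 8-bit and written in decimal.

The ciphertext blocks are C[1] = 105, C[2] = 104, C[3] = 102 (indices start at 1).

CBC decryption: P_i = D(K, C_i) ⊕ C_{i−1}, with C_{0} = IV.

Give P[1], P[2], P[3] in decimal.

P[1] = 120, P[2] = 9, P[3] = 10

P[1]: D(K, 105) = 103; 103 ⊕ 31 = 120.
P[2]: D(K, 104) = 96; 96 ⊕ 105 = 9.
P[3]: D(K, 102) = 98; 98 ⊕ 104 = 10.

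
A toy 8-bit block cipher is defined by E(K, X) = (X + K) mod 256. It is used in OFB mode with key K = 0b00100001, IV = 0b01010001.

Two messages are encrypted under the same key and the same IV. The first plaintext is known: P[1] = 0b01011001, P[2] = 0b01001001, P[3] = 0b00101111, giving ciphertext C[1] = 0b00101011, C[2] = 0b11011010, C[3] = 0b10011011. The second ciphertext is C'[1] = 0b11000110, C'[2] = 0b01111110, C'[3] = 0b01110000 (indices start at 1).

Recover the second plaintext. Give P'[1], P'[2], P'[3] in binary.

In OFB with a reused IV, both messages share the same keystream S_i, so C_i ⊕ C'_i = P_i ⊕ P'_i and thus P'_i = P_i ⊕ C_i ⊕ C'_i.
P'[1]: 0b01011001 ⊕ 0b00101011 ⊕ 0b11000110 = 0b10110100.
P'[2]: 0b01001001 ⊕ 0b11011010 ⊕ 0b01111110 = 0b11101101.
P'[3]: 0b00101111 ⊕ 0b10011011 ⊕ 0b01110000 = 0b11000100.

P'[1] = 0b10110100, P'[2] = 0b11101101, P'[3] = 0b11000100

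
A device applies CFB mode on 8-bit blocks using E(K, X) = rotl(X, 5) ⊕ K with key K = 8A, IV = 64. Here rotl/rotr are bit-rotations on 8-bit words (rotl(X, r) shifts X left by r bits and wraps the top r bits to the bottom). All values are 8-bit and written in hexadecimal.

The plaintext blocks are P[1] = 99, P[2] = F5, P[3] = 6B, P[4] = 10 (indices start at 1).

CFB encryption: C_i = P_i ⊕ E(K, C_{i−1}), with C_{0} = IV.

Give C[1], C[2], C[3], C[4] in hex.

C[1]: E(K, 64) = 06; 99 ⊕ 06 = 9F.
C[2]: E(K, 9F) = 79; F5 ⊕ 79 = 8C.
C[3]: E(K, 8C) = 1B; 6B ⊕ 1B = 70.
C[4]: E(K, 70) = 84; 10 ⊕ 84 = 94.

C[1] = 9F, C[2] = 8C, C[3] = 70, C[4] = 94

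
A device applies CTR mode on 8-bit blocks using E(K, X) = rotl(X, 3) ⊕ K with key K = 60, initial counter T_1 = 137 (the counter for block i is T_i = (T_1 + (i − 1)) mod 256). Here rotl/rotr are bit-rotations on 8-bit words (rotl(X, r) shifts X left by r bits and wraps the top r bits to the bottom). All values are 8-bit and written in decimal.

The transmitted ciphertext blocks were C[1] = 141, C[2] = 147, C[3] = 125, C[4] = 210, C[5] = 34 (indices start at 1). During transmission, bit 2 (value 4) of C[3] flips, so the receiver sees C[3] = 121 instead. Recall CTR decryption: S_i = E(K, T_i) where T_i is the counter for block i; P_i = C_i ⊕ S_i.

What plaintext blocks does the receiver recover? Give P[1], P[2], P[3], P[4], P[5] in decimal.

Only C[3] changed, to 121. In CTR, a change in C_i flips the same bit in P_i only; the keystream is unaffected. Decrypting the received ciphertext:
P[1]: T = 137, S = E(K, T) = 112; 141 ⊕ 112 = 253.
P[2]: T = 138, S = E(K, T) = 104; 147 ⊕ 104 = 251.
P[3]: T = 139, S = E(K, T) = 96; 121 ⊕ 96 = 25.
P[4]: T = 140, S = E(K, T) = 88; 210 ⊕ 88 = 138.
P[5]: T = 141, S = E(K, T) = 80; 34 ⊕ 80 = 114.
Blocks that differ from the original plaintext: P[3].

P[1] = 253, P[2] = 251, P[3] = 25, P[4] = 138, P[5] = 114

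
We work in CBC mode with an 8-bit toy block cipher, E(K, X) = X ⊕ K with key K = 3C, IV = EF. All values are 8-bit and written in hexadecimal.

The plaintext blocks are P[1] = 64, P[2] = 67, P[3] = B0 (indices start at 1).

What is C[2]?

CBC encryption: C_i = E(K, P_i ⊕ C_{i−1}), with C_{0} = IV.
C[1]: P[1] ⊕ EF = 8B; E(K, 8B) = B7.
C[2]: P[2] ⊕ B7 = D0; E(K, D0) = EC.

C[2] = EC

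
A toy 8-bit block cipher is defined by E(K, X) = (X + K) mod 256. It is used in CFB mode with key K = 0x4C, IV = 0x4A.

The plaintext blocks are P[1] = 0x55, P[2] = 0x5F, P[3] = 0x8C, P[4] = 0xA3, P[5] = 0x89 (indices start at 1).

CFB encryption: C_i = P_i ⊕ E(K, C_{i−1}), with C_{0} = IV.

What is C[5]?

C[1]: E(K, 0x4A) = 0x96; 0x55 ⊕ 0x96 = 0xC3.
C[2]: E(K, 0xC3) = 0x0F; 0x5F ⊕ 0x0F = 0x50.
C[3]: E(K, 0x50) = 0x9C; 0x8C ⊕ 0x9C = 0x10.
C[4]: E(K, 0x10) = 0x5C; 0xA3 ⊕ 0x5C = 0xFF.
C[5]: E(K, 0xFF) = 0x4B; 0x89 ⊕ 0x4B = 0xC2.

C[5] = 0xC2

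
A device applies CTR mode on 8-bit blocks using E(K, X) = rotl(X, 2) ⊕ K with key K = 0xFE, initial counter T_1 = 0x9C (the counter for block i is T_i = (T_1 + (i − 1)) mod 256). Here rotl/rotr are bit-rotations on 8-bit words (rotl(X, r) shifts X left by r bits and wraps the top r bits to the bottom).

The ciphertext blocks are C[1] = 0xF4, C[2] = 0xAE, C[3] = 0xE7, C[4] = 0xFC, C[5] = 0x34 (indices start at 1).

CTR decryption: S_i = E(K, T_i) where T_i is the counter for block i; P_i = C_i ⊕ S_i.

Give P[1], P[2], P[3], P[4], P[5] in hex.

P[1]: T = 0x9C, S = E(K, T) = 0x8C; 0xF4 ⊕ 0x8C = 0x78.
P[2]: T = 0x9D, S = E(K, T) = 0x88; 0xAE ⊕ 0x88 = 0x26.
P[3]: T = 0x9E, S = E(K, T) = 0x84; 0xE7 ⊕ 0x84 = 0x63.
P[4]: T = 0x9F, S = E(K, T) = 0x80; 0xFC ⊕ 0x80 = 0x7C.
P[5]: T = 0xA0, S = E(K, T) = 0x7C; 0x34 ⊕ 0x7C = 0x48.

P[1] = 0x78, P[2] = 0x26, P[3] = 0x63, P[4] = 0x7C, P[5] = 0x48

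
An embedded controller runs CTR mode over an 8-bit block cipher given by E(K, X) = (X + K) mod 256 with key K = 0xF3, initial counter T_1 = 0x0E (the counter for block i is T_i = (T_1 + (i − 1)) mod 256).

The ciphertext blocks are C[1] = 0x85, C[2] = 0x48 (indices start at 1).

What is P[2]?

P[2] = 0x4A

CTR decryption: S_i = E(K, T_i) where T_i is the counter for block i; P_i = C_i ⊕ S_i.
P[2]: T = 0x0F, S = E(K, T) = 0x02; 0x48 ⊕ 0x02 = 0x4A.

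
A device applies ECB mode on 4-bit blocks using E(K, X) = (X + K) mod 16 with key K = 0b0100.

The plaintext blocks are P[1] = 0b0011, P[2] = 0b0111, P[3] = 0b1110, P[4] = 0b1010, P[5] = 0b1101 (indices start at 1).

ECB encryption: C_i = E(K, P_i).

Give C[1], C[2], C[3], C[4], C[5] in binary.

C[1]: E(K, 0b0011) = 0b0111.
C[2]: E(K, 0b0111) = 0b1011.
C[3]: E(K, 0b1110) = 0b0010.
C[4]: E(K, 0b1010) = 0b1110.
C[5]: E(K, 0b1101) = 0b0001.

C[1] = 0b0111, C[2] = 0b1011, C[3] = 0b0010, C[4] = 0b1110, C[5] = 0b0001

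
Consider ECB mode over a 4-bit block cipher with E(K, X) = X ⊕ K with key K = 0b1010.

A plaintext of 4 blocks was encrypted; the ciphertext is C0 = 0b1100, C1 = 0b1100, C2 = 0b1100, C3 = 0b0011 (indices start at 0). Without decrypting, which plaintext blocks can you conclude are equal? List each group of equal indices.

ECB encrypts each block independently with the same key, so equal ciphertext blocks imply equal plaintext blocks.
C0 = C1 = C2 = 0b1100, so P0 = P1 = P2.

P0 = P1 = P2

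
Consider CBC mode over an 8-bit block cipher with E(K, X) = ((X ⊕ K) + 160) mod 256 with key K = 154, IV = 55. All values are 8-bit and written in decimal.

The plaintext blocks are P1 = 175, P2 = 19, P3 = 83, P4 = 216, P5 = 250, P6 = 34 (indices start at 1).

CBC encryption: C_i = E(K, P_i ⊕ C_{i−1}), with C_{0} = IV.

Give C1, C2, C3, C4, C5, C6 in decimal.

C1: P1 ⊕ 55 = 152; E(K, 152) = 162.
C2: P2 ⊕ 162 = 177; E(K, 177) = 203.
C3: P3 ⊕ 203 = 152; E(K, 152) = 162.
C4: P4 ⊕ 162 = 122; E(K, 122) = 128.
C5: P5 ⊕ 128 = 122; E(K, 122) = 128.
C6: P6 ⊕ 128 = 162; E(K, 162) = 216.

C1 = 162, C2 = 203, C3 = 162, C4 = 128, C5 = 128, C6 = 216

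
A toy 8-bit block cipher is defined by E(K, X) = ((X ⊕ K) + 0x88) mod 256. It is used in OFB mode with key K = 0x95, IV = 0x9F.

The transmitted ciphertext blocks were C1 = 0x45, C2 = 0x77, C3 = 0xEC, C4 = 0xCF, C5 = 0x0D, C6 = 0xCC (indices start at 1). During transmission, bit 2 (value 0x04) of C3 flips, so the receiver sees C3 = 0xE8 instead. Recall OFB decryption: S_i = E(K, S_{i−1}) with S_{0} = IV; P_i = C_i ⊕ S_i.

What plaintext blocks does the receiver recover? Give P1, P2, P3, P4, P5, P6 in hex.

Only C3 changed, to 0xE8. In OFB, a change in C_i flips the same bit in P_i only; the keystream is unaffected. Decrypting the received ciphertext:
P1: S = E(K, 0x9F) = 0x92; 0x45 ⊕ 0x92 = 0xD7.
P2: S = E(K, 0x92) = 0x8F; 0x77 ⊕ 0x8F = 0xF8.
P3: S = E(K, 0x8F) = 0xA2; 0xE8 ⊕ 0xA2 = 0x4A.
P4: S = E(K, 0xA2) = 0xBF; 0xCF ⊕ 0xBF = 0x70.
P5: S = E(K, 0xBF) = 0xB2; 0x0D ⊕ 0xB2 = 0xBF.
P6: S = E(K, 0xB2) = 0xAF; 0xCC ⊕ 0xAF = 0x63.
Blocks that differ from the original plaintext: P3.

P1 = 0xD7, P2 = 0xF8, P3 = 0x4A, P4 = 0x70, P5 = 0xBF, P6 = 0x63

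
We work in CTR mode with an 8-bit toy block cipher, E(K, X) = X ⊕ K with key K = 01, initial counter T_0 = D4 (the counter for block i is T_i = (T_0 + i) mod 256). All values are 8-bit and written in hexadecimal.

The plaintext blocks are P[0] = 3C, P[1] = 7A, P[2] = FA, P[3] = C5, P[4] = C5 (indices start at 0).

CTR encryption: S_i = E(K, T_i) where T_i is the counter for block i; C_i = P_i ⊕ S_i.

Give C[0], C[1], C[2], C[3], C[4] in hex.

C[0] = E9, C[1] = AE, C[2] = 2D, C[3] = 13, C[4] = 1C

C[0]: T = D4, S = E(K, T) = D5; 3C ⊕ D5 = E9.
C[1]: T = D5, S = E(K, T) = D4; 7A ⊕ D4 = AE.
C[2]: T = D6, S = E(K, T) = D7; FA ⊕ D7 = 2D.
C[3]: T = D7, S = E(K, T) = D6; C5 ⊕ D6 = 13.
C[4]: T = D8, S = E(K, T) = D9; C5 ⊕ D9 = 1C.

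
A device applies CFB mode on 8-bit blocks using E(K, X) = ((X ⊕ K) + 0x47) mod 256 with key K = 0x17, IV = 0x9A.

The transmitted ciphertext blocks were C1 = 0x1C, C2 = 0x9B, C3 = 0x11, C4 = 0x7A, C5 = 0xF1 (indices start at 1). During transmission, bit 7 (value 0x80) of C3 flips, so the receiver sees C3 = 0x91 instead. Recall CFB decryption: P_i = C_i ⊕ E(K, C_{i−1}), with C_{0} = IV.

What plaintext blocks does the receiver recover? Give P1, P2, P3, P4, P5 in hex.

Only C3 changed, to 0x91. In CFB, a change in C_i flips the same bit in P_i and garbles P_{i+1}. Decrypting the received ciphertext:
P1: E(K, 0x9A) = 0xD4; 0x1C ⊕ 0xD4 = 0xC8.
P2: E(K, 0x1C) = 0x52; 0x9B ⊕ 0x52 = 0xC9.
P3: E(K, 0x9B) = 0xD3; 0x91 ⊕ 0xD3 = 0x42.
P4: E(K, 0x91) = 0xCD; 0x7A ⊕ 0xCD = 0xB7.
P5: E(K, 0x7A) = 0xB4; 0xF1 ⊕ 0xB4 = 0x45.
Blocks that differ from the original plaintext: P3, P4.

P1 = 0xC8, P2 = 0xC9, P3 = 0x42, P4 = 0xB7, P5 = 0x45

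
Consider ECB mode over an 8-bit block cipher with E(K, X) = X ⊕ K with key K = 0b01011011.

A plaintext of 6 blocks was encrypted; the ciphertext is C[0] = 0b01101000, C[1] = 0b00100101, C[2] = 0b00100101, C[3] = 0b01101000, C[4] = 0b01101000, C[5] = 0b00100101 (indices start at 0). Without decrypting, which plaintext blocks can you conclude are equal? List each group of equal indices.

ECB encrypts each block independently with the same key, so equal ciphertext blocks imply equal plaintext blocks.
C[0] = C[3] = C[4] = 0b01101000, so P[0] = P[3] = P[4].
C[1] = C[2] = C[5] = 0b00100101, so P[1] = P[2] = P[5].

P[0] = P[3] = P[4]; P[1] = P[2] = P[5]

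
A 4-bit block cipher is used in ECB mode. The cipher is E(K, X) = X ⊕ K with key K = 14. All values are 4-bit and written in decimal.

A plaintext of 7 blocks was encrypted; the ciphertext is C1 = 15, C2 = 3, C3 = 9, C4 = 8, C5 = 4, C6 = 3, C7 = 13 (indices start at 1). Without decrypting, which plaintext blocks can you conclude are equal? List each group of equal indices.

ECB encrypts each block independently with the same key, so equal ciphertext blocks imply equal plaintext blocks.
C2 = C6 = 3, so P2 = P6.

P2 = P6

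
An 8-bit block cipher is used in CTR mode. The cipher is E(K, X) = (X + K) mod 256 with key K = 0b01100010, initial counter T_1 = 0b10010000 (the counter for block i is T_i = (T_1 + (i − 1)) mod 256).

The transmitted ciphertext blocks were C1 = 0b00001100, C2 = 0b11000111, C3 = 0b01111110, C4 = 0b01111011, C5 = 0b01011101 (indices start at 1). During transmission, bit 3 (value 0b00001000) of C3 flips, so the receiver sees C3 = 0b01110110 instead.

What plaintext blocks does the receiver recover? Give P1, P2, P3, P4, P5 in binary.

P1 = 0b11111110, P2 = 0b00110100, P3 = 0b10000010, P4 = 0b10001110, P5 = 0b10101011

CTR decryption: S_i = E(K, T_i) where T_i is the counter for block i; P_i = C_i ⊕ S_i.
Only C3 changed, to 0b01110110. In CTR, a change in C_i flips the same bit in P_i only; the keystream is unaffected. Decrypting the received ciphertext:
P1: T = 0b10010000, S = E(K, T) = 0b11110010; 0b00001100 ⊕ 0b11110010 = 0b11111110.
P2: T = 0b10010001, S = E(K, T) = 0b11110011; 0b11000111 ⊕ 0b11110011 = 0b00110100.
P3: T = 0b10010010, S = E(K, T) = 0b11110100; 0b01110110 ⊕ 0b11110100 = 0b10000010.
P4: T = 0b10010011, S = E(K, T) = 0b11110101; 0b01111011 ⊕ 0b11110101 = 0b10001110.
P5: T = 0b10010100, S = E(K, T) = 0b11110110; 0b01011101 ⊕ 0b11110110 = 0b10101011.
Blocks that differ from the original plaintext: P3.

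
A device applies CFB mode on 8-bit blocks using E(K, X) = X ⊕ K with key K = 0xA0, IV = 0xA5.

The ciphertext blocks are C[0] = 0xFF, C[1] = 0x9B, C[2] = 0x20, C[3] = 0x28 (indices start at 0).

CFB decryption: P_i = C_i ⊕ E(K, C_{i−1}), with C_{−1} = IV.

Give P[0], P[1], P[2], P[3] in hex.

P[0]: E(K, 0xA5) = 0x05; 0xFF ⊕ 0x05 = 0xFA.
P[1]: E(K, 0xFF) = 0x5F; 0x9B ⊕ 0x5F = 0xC4.
P[2]: E(K, 0x9B) = 0x3B; 0x20 ⊕ 0x3B = 0x1B.
P[3]: E(K, 0x20) = 0x80; 0x28 ⊕ 0x80 = 0xA8.

P[0] = 0xFA, P[1] = 0xC4, P[2] = 0x1B, P[3] = 0xA8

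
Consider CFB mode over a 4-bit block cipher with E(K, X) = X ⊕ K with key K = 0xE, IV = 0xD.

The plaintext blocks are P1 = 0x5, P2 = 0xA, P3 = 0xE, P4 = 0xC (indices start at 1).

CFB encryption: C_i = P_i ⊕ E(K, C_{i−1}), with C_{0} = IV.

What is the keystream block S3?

C1: E(K, 0xD) = 0x3; 0x5 ⊕ 0x3 = 0x6.
C2: E(K, 0x6) = 0x8; 0xA ⊕ 0x8 = 0x2.
C3: E(K, 0x2) = 0xC; 0xE ⊕ 0xC = 0x2.
So S3 = 0xC.

0xC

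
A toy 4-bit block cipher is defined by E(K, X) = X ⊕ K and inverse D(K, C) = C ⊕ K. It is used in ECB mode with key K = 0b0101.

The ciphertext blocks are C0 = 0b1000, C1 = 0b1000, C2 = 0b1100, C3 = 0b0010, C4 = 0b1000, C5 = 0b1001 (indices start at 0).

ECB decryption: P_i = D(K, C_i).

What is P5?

P5: D(K, 0b1001) = 0b1100.

P5 = 0b1100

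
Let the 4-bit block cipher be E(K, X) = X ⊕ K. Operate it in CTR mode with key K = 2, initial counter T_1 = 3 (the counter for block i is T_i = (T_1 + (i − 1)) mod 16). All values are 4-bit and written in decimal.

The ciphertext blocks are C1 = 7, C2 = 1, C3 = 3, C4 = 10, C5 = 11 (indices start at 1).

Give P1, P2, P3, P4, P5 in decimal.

P1 = 6, P2 = 7, P3 = 4, P4 = 14, P5 = 14

CTR decryption: S_i = E(K, T_i) where T_i is the counter for block i; P_i = C_i ⊕ S_i.
P1: T = 3, S = E(K, T) = 1; 7 ⊕ 1 = 6.
P2: T = 4, S = E(K, T) = 6; 1 ⊕ 6 = 7.
P3: T = 5, S = E(K, T) = 7; 3 ⊕ 7 = 4.
P4: T = 6, S = E(K, T) = 4; 10 ⊕ 4 = 14.
P5: T = 7, S = E(K, T) = 5; 11 ⊕ 5 = 14.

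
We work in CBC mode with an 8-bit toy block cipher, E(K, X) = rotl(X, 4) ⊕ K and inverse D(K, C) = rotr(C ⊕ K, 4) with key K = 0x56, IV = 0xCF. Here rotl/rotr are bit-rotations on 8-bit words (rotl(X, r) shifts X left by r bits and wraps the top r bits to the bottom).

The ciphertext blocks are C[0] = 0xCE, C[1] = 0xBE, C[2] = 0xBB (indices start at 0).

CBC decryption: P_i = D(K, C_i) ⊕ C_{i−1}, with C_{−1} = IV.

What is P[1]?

P[1] = 0x40

P[1]: D(K, 0xBE) = 0x8E; 0x8E ⊕ 0xCE = 0x40.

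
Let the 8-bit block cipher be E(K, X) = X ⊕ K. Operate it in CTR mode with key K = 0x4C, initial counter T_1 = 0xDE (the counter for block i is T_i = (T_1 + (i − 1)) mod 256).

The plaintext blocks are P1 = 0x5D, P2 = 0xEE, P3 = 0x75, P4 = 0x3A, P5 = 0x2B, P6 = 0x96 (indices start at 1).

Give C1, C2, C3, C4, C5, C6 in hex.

C1 = 0xCF, C2 = 0x7D, C3 = 0xD9, C4 = 0x97, C5 = 0x85, C6 = 0x39

CTR encryption: S_i = E(K, T_i) where T_i is the counter for block i; C_i = P_i ⊕ S_i.
C1: T = 0xDE, S = E(K, T) = 0x92; 0x5D ⊕ 0x92 = 0xCF.
C2: T = 0xDF, S = E(K, T) = 0x93; 0xEE ⊕ 0x93 = 0x7D.
C3: T = 0xE0, S = E(K, T) = 0xAC; 0x75 ⊕ 0xAC = 0xD9.
C4: T = 0xE1, S = E(K, T) = 0xAD; 0x3A ⊕ 0xAD = 0x97.
C5: T = 0xE2, S = E(K, T) = 0xAE; 0x2B ⊕ 0xAE = 0x85.
C6: T = 0xE3, S = E(K, T) = 0xAF; 0x96 ⊕ 0xAF = 0x39.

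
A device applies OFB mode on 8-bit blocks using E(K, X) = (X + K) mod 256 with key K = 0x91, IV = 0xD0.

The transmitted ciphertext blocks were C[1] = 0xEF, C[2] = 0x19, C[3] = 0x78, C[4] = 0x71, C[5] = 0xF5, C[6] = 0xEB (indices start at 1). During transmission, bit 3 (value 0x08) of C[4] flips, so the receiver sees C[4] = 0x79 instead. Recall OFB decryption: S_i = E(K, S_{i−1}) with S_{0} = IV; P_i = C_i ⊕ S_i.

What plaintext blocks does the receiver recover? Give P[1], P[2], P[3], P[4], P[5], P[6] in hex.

P[1] = 0x8E, P[2] = 0xEB, P[3] = 0xFB, P[4] = 0x6D, P[5] = 0x50, P[6] = 0xDD

Only C[4] changed, to 0x79. In OFB, a change in C_i flips the same bit in P_i only; the keystream is unaffected. Decrypting the received ciphertext:
P[1]: S = E(K, 0xD0) = 0x61; 0xEF ⊕ 0x61 = 0x8E.
P[2]: S = E(K, 0x61) = 0xF2; 0x19 ⊕ 0xF2 = 0xEB.
P[3]: S = E(K, 0xF2) = 0x83; 0x78 ⊕ 0x83 = 0xFB.
P[4]: S = E(K, 0x83) = 0x14; 0x79 ⊕ 0x14 = 0x6D.
P[5]: S = E(K, 0x14) = 0xA5; 0xF5 ⊕ 0xA5 = 0x50.
P[6]: S = E(K, 0xA5) = 0x36; 0xEB ⊕ 0x36 = 0xDD.
Blocks that differ from the original plaintext: P[4].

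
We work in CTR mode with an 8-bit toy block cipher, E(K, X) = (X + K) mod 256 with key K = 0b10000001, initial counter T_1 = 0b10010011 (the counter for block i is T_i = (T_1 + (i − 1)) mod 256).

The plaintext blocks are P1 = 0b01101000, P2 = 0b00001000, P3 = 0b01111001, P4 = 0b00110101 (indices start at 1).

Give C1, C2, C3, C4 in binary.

CTR encryption: S_i = E(K, T_i) where T_i is the counter for block i; C_i = P_i ⊕ S_i.
C1: T = 0b10010011, S = E(K, T) = 0b00010100; 0b01101000 ⊕ 0b00010100 = 0b01111100.
C2: T = 0b10010100, S = E(K, T) = 0b00010101; 0b00001000 ⊕ 0b00010101 = 0b00011101.
C3: T = 0b10010101, S = E(K, T) = 0b00010110; 0b01111001 ⊕ 0b00010110 = 0b01101111.
C4: T = 0b10010110, S = E(K, T) = 0b00010111; 0b00110101 ⊕ 0b00010111 = 0b00100010.

C1 = 0b01111100, C2 = 0b00011101, C3 = 0b01101111, C4 = 0b00100010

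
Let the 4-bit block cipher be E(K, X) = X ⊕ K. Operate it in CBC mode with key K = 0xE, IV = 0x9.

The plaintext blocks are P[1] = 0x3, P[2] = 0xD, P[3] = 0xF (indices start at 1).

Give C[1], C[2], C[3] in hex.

C[1] = 0x4, C[2] = 0x7, C[3] = 0x6

CBC encryption: C_i = E(K, P_i ⊕ C_{i−1}), with C_{0} = IV.
C[1]: P[1] ⊕ 0x9 = 0xA; E(K, 0xA) = 0x4.
C[2]: P[2] ⊕ 0x4 = 0x9; E(K, 0x9) = 0x7.
C[3]: P[3] ⊕ 0x7 = 0x8; E(K, 0x8) = 0x6.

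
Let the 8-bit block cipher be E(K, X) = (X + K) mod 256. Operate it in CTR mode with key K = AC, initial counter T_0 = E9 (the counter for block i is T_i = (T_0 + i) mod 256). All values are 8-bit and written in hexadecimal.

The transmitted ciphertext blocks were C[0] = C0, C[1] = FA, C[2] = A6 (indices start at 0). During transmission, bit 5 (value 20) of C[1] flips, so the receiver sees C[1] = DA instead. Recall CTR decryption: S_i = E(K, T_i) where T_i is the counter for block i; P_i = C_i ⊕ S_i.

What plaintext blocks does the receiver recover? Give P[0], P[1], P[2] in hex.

Only C[1] changed, to DA. In CTR, a change in C_i flips the same bit in P_i only; the keystream is unaffected. Decrypting the received ciphertext:
P[0]: T = E9, S = E(K, T) = 95; C0 ⊕ 95 = 55.
P[1]: T = EA, S = E(K, T) = 96; DA ⊕ 96 = 4C.
P[2]: T = EB, S = E(K, T) = 97; A6 ⊕ 97 = 31.
Blocks that differ from the original plaintext: P[1].

P[0] = 55, P[1] = 4C, P[2] = 31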